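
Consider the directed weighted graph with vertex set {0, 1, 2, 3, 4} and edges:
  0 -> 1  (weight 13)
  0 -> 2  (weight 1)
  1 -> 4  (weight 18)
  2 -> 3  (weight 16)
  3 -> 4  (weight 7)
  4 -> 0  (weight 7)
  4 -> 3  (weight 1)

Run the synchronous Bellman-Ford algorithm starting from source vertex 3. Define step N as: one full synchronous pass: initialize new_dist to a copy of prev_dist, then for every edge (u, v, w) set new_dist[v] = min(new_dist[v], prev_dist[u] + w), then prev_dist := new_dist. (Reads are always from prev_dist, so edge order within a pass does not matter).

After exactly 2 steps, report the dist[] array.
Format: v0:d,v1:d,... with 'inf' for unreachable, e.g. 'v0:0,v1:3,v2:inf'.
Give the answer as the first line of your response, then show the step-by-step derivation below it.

v0:14,v1:inf,v2:inf,v3:0,v4:7

step 1: dist = v0:inf,v1:inf,v2:inf,v3:0,v4:7
step 2: dist = v0:14,v1:inf,v2:inf,v3:0,v4:7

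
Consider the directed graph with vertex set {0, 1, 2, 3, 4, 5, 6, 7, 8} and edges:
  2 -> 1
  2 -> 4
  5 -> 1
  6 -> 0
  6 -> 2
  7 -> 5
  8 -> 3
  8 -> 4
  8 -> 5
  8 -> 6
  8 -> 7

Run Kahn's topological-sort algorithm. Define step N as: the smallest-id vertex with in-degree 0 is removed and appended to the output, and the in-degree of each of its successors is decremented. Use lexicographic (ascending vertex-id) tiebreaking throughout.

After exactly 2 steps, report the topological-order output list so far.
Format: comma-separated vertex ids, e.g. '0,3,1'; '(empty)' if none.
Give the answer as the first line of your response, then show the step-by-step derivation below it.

8,3

step 1: output 8; order=[8]; indeg=(1,2,1,0,1,1,0,0,0)
step 2: output 3; order=[8,3]; indeg=(1,2,1,0,1,1,0,0,0)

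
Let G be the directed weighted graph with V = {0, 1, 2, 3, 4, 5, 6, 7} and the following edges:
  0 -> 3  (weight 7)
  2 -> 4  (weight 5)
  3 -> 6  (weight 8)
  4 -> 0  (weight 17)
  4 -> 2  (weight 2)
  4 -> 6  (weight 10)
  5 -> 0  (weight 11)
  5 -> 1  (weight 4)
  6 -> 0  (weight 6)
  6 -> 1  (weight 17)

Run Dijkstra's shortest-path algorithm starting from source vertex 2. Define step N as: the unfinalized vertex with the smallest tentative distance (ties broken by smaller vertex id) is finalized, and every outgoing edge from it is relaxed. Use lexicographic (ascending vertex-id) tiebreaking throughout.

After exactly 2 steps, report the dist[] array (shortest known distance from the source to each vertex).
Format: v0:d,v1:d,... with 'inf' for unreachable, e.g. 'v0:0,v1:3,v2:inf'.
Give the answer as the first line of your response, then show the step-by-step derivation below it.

v0:22,v1:inf,v2:0,v3:inf,v4:5,v5:inf,v6:15,v7:inf

step 1: dist = v0:inf,v1:inf,v2:0,v3:inf,v4:5,v5:inf,v6:inf,v7:inf
step 2: dist = v0:22,v1:inf,v2:0,v3:inf,v4:5,v5:inf,v6:15,v7:inf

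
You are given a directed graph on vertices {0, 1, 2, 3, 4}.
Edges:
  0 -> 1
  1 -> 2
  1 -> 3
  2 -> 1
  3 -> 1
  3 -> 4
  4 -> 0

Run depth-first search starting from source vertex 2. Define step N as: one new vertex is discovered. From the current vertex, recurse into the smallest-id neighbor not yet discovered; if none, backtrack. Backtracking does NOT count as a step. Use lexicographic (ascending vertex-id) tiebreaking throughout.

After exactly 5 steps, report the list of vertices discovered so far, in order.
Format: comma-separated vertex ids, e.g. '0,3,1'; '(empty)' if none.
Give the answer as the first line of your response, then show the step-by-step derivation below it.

2,1,3,4,0

step 1: discover 2; path=2; order=2
step 2: discover 1; path=2>1; order=2,1
step 3: discover 3; path=2>1>3; order=2,1,3
step 4: discover 4; path=2>1>3>4; order=2,1,3,4
step 5: discover 0; path=2>1>3>4>0; order=2,1,3,4,0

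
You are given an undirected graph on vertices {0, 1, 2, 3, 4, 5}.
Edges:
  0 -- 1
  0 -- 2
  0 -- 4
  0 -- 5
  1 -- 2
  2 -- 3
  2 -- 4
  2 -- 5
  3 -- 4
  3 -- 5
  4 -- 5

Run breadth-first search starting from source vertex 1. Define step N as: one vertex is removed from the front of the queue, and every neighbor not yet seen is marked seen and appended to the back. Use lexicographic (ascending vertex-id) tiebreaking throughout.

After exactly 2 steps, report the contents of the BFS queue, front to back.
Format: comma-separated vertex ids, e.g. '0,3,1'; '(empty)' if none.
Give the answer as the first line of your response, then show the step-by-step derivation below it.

2,4,5

step 1: dequeue 1; queue=[0,2]; order=1
step 2: dequeue 0; queue=[2,4,5]; order=1,0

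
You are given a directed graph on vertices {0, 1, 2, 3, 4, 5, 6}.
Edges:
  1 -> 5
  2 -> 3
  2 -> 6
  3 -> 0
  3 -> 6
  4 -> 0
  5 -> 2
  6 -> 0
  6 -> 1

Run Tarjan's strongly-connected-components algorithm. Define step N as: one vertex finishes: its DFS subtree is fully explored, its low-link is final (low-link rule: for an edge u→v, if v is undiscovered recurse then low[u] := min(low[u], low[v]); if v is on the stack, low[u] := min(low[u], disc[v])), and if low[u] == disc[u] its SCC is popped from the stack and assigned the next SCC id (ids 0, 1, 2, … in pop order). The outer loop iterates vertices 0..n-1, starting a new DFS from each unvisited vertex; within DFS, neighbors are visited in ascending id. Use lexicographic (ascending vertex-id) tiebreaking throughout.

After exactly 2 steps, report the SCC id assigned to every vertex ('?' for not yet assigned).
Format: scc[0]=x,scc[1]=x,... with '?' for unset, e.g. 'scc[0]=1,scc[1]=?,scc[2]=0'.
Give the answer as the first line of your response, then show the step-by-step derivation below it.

scc[0]=0,scc[1]=?,scc[2]=?,scc[3]=?,scc[4]=?,scc[5]=?,scc[6]=?

step 1: low=(low[0]=0,low[1]=?,low[2]=?,low[3]=?,low[4]=?,low[5]=?,low[6]=?); scc=(scc[0]=0,scc[1]=?,scc[2]=?,scc[3]=?,scc[4]=?,scc[5]=?,scc[6]=?)
step 2: low=(low[0]=0,low[1]=1,low[2]=3,low[3]=4,low[4]=?,low[5]=2,low[6]=1); scc=(scc[0]=0,scc[1]=?,scc[2]=?,scc[3]=?,scc[4]=?,scc[5]=?,scc[6]=?)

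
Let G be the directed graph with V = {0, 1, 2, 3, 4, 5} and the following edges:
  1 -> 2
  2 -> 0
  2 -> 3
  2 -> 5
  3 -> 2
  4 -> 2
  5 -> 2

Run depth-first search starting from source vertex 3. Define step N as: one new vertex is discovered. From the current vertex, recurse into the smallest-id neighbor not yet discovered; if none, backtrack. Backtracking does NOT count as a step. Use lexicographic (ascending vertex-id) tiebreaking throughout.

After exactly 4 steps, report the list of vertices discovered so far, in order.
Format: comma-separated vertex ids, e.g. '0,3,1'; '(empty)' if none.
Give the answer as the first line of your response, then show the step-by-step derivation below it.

3,2,0,5

step 1: discover 3; path=3; order=3
step 2: discover 2; path=3>2; order=3,2
step 3: discover 0; path=3>2>0; order=3,2,0
step 4: discover 5; path=3>2>5; order=3,2,0,5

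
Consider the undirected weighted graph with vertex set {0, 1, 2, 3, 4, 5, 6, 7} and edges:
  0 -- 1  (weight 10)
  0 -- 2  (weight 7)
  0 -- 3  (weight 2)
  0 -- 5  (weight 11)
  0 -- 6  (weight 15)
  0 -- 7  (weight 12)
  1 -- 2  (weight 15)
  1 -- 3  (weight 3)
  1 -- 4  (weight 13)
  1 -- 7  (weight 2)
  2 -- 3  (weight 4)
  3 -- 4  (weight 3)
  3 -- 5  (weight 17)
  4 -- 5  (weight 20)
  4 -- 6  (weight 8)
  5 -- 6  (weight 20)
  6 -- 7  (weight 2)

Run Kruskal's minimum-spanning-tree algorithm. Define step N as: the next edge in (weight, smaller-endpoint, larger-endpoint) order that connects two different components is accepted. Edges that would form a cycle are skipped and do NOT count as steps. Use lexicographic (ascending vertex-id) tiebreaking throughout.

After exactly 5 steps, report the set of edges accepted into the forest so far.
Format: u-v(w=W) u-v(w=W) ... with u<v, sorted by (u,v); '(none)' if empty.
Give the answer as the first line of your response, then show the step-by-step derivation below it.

0-3(w=2) 1-3(w=3) 1-7(w=2) 3-4(w=3) 6-7(w=2)

step 1: add edge 0-3 (w=2); MST = {0-3(w=2)}
step 2: add edge 1-7 (w=2); MST = {0-3(w=2) 1-7(w=2)}
step 3: add edge 6-7 (w=2); MST = {0-3(w=2) 1-7(w=2) 6-7(w=2)}
step 4: add edge 1-3 (w=3); MST = {0-3(w=2) 1-3(w=3) 1-7(w=2) 6-7(w=2)}
step 5: add edge 3-4 (w=3); MST = {0-3(w=2) 1-3(w=3) 1-7(w=2) 3-4(w=3) 6-7(w=2)}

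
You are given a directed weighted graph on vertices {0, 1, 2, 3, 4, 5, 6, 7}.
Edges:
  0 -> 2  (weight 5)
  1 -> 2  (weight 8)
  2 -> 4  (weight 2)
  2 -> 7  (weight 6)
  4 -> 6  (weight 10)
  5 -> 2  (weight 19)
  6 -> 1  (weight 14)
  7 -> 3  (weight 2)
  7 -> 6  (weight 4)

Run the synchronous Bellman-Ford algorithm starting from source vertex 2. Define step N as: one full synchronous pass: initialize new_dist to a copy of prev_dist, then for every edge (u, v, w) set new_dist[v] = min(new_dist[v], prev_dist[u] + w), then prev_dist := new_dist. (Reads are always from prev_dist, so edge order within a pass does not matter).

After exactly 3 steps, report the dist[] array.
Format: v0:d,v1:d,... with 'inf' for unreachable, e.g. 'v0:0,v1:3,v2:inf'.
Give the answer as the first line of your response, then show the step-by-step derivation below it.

v0:inf,v1:24,v2:0,v3:8,v4:2,v5:inf,v6:10,v7:6

step 1: dist = v0:inf,v1:inf,v2:0,v3:inf,v4:2,v5:inf,v6:inf,v7:6
step 2: dist = v0:inf,v1:inf,v2:0,v3:8,v4:2,v5:inf,v6:10,v7:6
step 3: dist = v0:inf,v1:24,v2:0,v3:8,v4:2,v5:inf,v6:10,v7:6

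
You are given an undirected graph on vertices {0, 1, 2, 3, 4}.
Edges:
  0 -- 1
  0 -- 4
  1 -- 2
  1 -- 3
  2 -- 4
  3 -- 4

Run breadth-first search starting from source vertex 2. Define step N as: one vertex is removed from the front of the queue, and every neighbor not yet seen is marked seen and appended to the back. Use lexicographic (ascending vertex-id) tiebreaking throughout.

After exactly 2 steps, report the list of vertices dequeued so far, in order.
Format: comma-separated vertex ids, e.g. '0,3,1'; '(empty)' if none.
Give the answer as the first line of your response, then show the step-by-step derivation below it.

2,1

step 1: dequeue 2; queue=[1,4]; order=2
step 2: dequeue 1; queue=[4,0,3]; order=2,1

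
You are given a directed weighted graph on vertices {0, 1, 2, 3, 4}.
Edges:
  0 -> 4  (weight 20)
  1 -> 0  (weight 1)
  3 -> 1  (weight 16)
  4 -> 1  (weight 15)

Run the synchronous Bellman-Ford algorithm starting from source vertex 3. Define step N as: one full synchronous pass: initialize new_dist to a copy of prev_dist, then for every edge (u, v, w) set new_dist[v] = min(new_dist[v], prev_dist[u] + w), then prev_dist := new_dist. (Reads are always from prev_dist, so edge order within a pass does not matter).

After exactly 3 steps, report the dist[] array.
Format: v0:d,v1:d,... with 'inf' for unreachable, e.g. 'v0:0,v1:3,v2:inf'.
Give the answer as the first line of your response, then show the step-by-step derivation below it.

v0:17,v1:16,v2:inf,v3:0,v4:37

step 1: dist = v0:inf,v1:16,v2:inf,v3:0,v4:inf
step 2: dist = v0:17,v1:16,v2:inf,v3:0,v4:inf
step 3: dist = v0:17,v1:16,v2:inf,v3:0,v4:37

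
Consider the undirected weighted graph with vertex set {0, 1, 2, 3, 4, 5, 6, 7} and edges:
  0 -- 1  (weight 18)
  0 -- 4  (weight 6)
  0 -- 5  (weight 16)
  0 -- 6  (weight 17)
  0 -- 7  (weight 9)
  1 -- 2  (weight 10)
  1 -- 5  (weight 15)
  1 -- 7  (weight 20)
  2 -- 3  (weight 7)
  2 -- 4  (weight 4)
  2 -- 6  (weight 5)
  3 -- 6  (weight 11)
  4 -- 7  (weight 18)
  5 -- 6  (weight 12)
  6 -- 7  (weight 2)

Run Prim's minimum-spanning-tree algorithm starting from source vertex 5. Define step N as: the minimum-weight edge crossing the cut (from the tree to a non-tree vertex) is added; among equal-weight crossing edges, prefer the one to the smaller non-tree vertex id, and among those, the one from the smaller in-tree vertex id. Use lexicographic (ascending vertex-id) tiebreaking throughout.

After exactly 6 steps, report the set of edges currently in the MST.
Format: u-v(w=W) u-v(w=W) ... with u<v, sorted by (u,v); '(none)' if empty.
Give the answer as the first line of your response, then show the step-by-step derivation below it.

0-4(w=6) 2-3(w=7) 2-4(w=4) 2-6(w=5) 5-6(w=12) 6-7(w=2)

step 1: add edge 5-6 (w=12); MST = {5-6(w=12)}
step 2: add edge 6-7 (w=2); MST = {5-6(w=12) 6-7(w=2)}
step 3: add edge 2-6 (w=5); MST = {2-6(w=5) 5-6(w=12) 6-7(w=2)}
step 4: add edge 2-4 (w=4); MST = {2-4(w=4) 2-6(w=5) 5-6(w=12) 6-7(w=2)}
step 5: add edge 0-4 (w=6); MST = {0-4(w=6) 2-4(w=4) 2-6(w=5) 5-6(w=12) 6-7(w=2)}
step 6: add edge 2-3 (w=7); MST = {0-4(w=6) 2-3(w=7) 2-4(w=4) 2-6(w=5) 5-6(w=12) 6-7(w=2)}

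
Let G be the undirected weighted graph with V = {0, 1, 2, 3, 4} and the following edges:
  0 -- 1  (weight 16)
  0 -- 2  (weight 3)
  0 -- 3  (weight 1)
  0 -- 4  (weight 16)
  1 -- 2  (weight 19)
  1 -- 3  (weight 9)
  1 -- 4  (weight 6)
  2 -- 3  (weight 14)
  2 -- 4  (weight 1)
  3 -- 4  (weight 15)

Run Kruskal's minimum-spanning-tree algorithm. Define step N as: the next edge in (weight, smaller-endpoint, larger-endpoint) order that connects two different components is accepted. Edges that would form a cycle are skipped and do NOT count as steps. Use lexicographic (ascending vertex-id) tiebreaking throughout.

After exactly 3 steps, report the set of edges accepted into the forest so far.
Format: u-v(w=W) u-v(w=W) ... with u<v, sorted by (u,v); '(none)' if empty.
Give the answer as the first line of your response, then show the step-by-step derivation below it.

0-2(w=3) 0-3(w=1) 2-4(w=1)

step 1: add edge 0-3 (w=1); MST = {0-3(w=1)}
step 2: add edge 2-4 (w=1); MST = {0-3(w=1) 2-4(w=1)}
step 3: add edge 0-2 (w=3); MST = {0-2(w=3) 0-3(w=1) 2-4(w=1)}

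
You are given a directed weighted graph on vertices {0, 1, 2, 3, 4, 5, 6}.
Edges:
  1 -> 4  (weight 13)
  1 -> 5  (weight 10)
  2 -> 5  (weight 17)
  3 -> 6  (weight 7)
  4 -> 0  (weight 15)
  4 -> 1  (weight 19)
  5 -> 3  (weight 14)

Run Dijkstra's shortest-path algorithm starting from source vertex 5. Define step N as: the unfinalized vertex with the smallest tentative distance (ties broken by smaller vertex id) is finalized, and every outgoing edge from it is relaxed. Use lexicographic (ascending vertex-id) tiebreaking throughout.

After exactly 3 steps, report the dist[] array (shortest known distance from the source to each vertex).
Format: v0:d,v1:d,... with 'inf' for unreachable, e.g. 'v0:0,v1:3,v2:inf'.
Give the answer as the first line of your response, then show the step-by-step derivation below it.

v0:inf,v1:inf,v2:inf,v3:14,v4:inf,v5:0,v6:21

step 1: dist = v0:inf,v1:inf,v2:inf,v3:14,v4:inf,v5:0,v6:inf
step 2: dist = v0:inf,v1:inf,v2:inf,v3:14,v4:inf,v5:0,v6:21
step 3: dist = v0:inf,v1:inf,v2:inf,v3:14,v4:inf,v5:0,v6:21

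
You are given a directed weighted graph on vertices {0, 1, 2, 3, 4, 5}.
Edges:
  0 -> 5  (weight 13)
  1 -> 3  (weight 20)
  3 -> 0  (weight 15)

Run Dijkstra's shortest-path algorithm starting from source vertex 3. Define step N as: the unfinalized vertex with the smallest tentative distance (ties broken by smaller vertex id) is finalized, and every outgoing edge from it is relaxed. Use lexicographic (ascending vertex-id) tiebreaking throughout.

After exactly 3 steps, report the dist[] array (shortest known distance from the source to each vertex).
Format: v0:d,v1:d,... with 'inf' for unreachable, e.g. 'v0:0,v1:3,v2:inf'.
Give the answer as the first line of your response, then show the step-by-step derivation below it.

v0:15,v1:inf,v2:inf,v3:0,v4:inf,v5:28

step 1: dist = v0:15,v1:inf,v2:inf,v3:0,v4:inf,v5:inf
step 2: dist = v0:15,v1:inf,v2:inf,v3:0,v4:inf,v5:28
step 3: dist = v0:15,v1:inf,v2:inf,v3:0,v4:inf,v5:28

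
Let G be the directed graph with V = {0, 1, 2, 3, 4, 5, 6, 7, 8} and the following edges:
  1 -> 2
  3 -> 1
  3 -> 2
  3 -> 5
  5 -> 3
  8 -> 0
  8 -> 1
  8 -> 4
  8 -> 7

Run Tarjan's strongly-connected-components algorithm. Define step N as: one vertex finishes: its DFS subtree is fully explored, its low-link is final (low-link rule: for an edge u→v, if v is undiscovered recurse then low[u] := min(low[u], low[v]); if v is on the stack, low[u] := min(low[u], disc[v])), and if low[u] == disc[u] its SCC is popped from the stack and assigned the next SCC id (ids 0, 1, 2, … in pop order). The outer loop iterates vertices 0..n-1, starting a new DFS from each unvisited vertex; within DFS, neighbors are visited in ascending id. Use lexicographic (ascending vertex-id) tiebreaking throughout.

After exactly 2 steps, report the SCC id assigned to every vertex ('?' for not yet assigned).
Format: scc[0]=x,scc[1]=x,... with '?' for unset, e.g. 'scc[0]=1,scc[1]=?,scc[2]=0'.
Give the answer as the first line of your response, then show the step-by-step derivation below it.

scc[0]=0,scc[1]=?,scc[2]=1,scc[3]=?,scc[4]=?,scc[5]=?,scc[6]=?,scc[7]=?,scc[8]=?

step 1: low=(low[0]=0,low[1]=?,low[2]=?,low[3]=?,low[4]=?,low[5]=?,low[6]=?,low[7]=?,low[8]=?); scc=(scc[0]=0,scc[1]=?,scc[2]=?,scc[3]=?,scc[4]=?,scc[5]=?,scc[6]=?,scc[7]=?,scc[8]=?)
step 2: low=(low[0]=0,low[1]=1,low[2]=2,low[3]=?,low[4]=?,low[5]=?,low[6]=?,low[7]=?,low[8]=?); scc=(scc[0]=0,scc[1]=?,scc[2]=1,scc[3]=?,scc[4]=?,scc[5]=?,scc[6]=?,scc[7]=?,scc[8]=?)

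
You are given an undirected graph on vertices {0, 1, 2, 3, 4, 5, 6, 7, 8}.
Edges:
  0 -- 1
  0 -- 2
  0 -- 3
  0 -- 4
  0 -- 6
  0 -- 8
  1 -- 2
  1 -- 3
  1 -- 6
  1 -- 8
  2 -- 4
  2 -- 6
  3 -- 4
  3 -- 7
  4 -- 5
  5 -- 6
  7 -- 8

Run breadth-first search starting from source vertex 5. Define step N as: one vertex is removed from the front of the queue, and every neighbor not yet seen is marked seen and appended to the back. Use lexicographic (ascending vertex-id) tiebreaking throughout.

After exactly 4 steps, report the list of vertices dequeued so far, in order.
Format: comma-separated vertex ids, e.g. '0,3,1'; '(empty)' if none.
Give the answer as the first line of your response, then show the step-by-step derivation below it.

5,4,6,0

step 1: dequeue 5; queue=[4,6]; order=5
step 2: dequeue 4; queue=[6,0,2,3]; order=5,4
step 3: dequeue 6; queue=[0,2,3,1]; order=5,4,6
step 4: dequeue 0; queue=[2,3,1,8]; order=5,4,6,0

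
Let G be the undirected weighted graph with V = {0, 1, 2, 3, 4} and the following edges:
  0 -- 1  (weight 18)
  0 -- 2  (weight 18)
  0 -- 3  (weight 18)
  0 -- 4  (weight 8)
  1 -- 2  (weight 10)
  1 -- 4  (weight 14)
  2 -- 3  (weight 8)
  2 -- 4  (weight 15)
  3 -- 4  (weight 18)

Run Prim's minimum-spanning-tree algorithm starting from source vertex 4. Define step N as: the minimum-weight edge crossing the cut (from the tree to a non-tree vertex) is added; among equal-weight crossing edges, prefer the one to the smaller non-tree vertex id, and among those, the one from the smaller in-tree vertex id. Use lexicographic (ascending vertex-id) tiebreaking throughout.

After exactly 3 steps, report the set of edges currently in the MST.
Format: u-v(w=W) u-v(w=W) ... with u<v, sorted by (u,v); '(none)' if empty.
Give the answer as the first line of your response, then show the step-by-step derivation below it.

0-4(w=8) 1-2(w=10) 1-4(w=14)

step 1: add edge 0-4 (w=8); MST = {0-4(w=8)}
step 2: add edge 1-4 (w=14); MST = {0-4(w=8) 1-4(w=14)}
step 3: add edge 1-2 (w=10); MST = {0-4(w=8) 1-2(w=10) 1-4(w=14)}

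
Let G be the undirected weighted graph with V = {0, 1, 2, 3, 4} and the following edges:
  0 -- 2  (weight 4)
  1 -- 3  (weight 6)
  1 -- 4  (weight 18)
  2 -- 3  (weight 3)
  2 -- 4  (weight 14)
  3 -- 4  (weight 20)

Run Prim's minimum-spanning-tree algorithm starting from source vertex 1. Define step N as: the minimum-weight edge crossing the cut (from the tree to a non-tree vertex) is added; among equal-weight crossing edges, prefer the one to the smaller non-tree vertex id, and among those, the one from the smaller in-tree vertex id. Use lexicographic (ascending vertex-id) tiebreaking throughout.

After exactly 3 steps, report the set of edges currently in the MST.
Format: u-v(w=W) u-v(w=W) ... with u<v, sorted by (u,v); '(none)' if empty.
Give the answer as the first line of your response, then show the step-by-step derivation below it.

0-2(w=4) 1-3(w=6) 2-3(w=3)

step 1: add edge 1-3 (w=6); MST = {1-3(w=6)}
step 2: add edge 2-3 (w=3); MST = {1-3(w=6) 2-3(w=3)}
step 3: add edge 0-2 (w=4); MST = {0-2(w=4) 1-3(w=6) 2-3(w=3)}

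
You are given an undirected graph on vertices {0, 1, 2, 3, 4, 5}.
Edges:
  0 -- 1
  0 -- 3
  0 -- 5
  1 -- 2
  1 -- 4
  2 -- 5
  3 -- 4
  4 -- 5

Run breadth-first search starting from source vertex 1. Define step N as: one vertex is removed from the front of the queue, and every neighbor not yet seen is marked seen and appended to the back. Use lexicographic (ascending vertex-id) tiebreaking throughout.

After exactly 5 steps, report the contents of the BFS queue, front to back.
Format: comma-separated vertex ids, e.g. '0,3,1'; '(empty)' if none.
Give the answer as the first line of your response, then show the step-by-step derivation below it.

5

step 1: dequeue 1; queue=[0,2,4]; order=1
step 2: dequeue 0; queue=[2,4,3,5]; order=1,0
step 3: dequeue 2; queue=[4,3,5]; order=1,0,2
step 4: dequeue 4; queue=[3,5]; order=1,0,2,4
step 5: dequeue 3; queue=[5]; order=1,0,2,4,3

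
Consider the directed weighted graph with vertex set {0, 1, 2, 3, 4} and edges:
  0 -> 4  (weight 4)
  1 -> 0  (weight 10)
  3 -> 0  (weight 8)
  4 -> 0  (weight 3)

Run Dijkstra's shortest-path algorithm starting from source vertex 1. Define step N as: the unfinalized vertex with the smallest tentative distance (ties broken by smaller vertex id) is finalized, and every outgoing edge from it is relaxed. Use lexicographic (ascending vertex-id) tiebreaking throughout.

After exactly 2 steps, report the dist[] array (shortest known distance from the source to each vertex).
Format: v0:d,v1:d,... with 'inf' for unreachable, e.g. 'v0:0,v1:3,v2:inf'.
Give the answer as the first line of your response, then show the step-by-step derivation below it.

v0:10,v1:0,v2:inf,v3:inf,v4:14

step 1: dist = v0:10,v1:0,v2:inf,v3:inf,v4:inf
step 2: dist = v0:10,v1:0,v2:inf,v3:inf,v4:14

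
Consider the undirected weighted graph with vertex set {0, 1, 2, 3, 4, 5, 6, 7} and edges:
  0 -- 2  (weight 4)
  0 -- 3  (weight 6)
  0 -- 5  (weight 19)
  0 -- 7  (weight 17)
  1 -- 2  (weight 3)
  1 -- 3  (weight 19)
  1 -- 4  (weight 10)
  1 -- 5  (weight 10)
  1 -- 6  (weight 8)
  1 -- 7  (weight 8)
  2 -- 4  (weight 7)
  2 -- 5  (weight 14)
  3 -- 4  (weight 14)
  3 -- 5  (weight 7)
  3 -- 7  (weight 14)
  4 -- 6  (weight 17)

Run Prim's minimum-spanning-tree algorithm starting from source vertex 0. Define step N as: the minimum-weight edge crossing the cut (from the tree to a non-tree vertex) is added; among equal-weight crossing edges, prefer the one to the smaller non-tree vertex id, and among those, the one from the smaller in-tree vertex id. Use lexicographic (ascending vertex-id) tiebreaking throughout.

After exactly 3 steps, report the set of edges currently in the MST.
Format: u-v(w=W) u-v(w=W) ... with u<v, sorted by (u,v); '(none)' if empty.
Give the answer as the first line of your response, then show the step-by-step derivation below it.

0-2(w=4) 0-3(w=6) 1-2(w=3)

step 1: add edge 0-2 (w=4); MST = {0-2(w=4)}
step 2: add edge 1-2 (w=3); MST = {0-2(w=4) 1-2(w=3)}
step 3: add edge 0-3 (w=6); MST = {0-2(w=4) 0-3(w=6) 1-2(w=3)}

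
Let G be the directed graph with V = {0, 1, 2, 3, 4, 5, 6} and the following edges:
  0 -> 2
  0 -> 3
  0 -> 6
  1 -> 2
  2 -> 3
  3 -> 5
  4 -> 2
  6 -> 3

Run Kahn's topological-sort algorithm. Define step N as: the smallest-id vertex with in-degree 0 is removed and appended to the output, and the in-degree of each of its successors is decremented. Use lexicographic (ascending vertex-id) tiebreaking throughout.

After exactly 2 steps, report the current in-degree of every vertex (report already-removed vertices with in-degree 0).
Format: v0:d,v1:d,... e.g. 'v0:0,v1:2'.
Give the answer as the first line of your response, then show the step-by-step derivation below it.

v0:0,v1:0,v2:1,v3:2,v4:0,v5:1,v6:0

step 1: output 0; order=[0]; indeg=(0,0,2,2,0,1,0)
step 2: output 1; order=[0,1]; indeg=(0,0,1,2,0,1,0)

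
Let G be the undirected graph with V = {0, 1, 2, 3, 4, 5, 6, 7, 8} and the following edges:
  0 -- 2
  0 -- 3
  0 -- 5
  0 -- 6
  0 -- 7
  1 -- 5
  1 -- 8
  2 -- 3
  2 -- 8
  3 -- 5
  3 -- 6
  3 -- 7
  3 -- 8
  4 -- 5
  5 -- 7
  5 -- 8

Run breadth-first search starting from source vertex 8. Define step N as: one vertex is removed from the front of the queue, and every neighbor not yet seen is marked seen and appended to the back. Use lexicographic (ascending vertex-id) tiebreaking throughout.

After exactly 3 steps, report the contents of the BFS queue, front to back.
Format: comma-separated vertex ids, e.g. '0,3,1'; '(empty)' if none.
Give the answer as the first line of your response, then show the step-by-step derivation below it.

3,5,0

step 1: dequeue 8; queue=[1,2,3,5]; order=8
step 2: dequeue 1; queue=[2,3,5]; order=8,1
step 3: dequeue 2; queue=[3,5,0]; order=8,1,2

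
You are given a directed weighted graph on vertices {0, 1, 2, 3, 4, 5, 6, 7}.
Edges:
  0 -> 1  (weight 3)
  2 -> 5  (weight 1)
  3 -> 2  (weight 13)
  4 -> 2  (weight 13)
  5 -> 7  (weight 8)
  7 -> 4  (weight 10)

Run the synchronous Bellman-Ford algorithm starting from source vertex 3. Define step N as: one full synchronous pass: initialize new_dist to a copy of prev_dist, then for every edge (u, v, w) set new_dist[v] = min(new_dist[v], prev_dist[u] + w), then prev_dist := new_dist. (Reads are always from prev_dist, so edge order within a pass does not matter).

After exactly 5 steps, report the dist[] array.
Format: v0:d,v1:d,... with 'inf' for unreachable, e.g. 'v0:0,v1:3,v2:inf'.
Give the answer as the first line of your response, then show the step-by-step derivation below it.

v0:inf,v1:inf,v2:13,v3:0,v4:32,v5:14,v6:inf,v7:22

step 1: dist = v0:inf,v1:inf,v2:13,v3:0,v4:inf,v5:inf,v6:inf,v7:inf
step 2: dist = v0:inf,v1:inf,v2:13,v3:0,v4:inf,v5:14,v6:inf,v7:inf
step 3: dist = v0:inf,v1:inf,v2:13,v3:0,v4:inf,v5:14,v6:inf,v7:22
step 4: dist = v0:inf,v1:inf,v2:13,v3:0,v4:32,v5:14,v6:inf,v7:22
step 5: dist = v0:inf,v1:inf,v2:13,v3:0,v4:32,v5:14,v6:inf,v7:22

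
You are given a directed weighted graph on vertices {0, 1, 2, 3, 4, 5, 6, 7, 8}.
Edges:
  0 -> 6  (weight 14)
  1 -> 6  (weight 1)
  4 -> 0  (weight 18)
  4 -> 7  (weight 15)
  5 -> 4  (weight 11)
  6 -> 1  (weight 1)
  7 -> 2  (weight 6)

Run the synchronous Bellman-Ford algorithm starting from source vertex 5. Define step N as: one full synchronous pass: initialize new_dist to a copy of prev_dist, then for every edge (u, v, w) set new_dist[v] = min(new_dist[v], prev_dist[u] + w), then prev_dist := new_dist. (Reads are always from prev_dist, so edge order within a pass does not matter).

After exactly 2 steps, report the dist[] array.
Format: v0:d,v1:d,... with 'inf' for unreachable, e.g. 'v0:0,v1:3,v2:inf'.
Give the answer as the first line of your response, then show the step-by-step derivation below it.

v0:29,v1:inf,v2:inf,v3:inf,v4:11,v5:0,v6:inf,v7:26,v8:inf

step 1: dist = v0:inf,v1:inf,v2:inf,v3:inf,v4:11,v5:0,v6:inf,v7:inf,v8:inf
step 2: dist = v0:29,v1:inf,v2:inf,v3:inf,v4:11,v5:0,v6:inf,v7:26,v8:inf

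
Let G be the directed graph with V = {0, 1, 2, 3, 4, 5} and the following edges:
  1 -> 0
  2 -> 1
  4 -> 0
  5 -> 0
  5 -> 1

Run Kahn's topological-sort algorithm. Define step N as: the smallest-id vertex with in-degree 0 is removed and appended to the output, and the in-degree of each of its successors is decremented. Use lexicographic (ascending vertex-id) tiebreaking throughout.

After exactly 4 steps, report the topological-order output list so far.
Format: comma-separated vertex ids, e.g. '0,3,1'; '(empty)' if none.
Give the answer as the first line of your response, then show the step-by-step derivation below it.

2,3,4,5

step 1: output 2; order=[2]; indeg=(3,1,0,0,0,0)
step 2: output 3; order=[2,3]; indeg=(3,1,0,0,0,0)
step 3: output 4; order=[2,3,4]; indeg=(2,1,0,0,0,0)
step 4: output 5; order=[2,3,4,5]; indeg=(1,0,0,0,0,0)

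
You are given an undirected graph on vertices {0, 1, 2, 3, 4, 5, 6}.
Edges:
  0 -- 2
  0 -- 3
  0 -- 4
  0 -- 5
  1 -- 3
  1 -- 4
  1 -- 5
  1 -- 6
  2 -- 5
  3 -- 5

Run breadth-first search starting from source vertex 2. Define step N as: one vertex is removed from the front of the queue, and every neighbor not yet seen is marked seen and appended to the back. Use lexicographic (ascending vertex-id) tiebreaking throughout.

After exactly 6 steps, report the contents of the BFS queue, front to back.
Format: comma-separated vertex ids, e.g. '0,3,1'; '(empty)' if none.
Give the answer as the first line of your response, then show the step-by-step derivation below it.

6

step 1: dequeue 2; queue=[0,5]; order=2
step 2: dequeue 0; queue=[5,3,4]; order=2,0
step 3: dequeue 5; queue=[3,4,1]; order=2,0,5
step 4: dequeue 3; queue=[4,1]; order=2,0,5,3
step 5: dequeue 4; queue=[1]; order=2,0,5,3,4
step 6: dequeue 1; queue=[6]; order=2,0,5,3,4,1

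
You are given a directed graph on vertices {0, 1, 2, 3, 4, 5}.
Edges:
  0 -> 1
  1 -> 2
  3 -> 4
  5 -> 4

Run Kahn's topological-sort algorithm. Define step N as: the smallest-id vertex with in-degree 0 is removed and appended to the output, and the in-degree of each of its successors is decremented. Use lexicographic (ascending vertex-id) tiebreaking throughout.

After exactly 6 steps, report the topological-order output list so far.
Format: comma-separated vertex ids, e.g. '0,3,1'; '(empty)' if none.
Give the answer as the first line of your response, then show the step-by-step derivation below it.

0,1,2,3,5,4

step 1: output 0; order=[0]; indeg=(0,0,1,0,2,0)
step 2: output 1; order=[0,1]; indeg=(0,0,0,0,2,0)
step 3: output 2; order=[0,1,2]; indeg=(0,0,0,0,2,0)
step 4: output 3; order=[0,1,2,3]; indeg=(0,0,0,0,1,0)
step 5: output 5; order=[0,1,2,3,5]; indeg=(0,0,0,0,0,0)
step 6: output 4; order=[0,1,2,3,5,4]; indeg=(0,0,0,0,0,0)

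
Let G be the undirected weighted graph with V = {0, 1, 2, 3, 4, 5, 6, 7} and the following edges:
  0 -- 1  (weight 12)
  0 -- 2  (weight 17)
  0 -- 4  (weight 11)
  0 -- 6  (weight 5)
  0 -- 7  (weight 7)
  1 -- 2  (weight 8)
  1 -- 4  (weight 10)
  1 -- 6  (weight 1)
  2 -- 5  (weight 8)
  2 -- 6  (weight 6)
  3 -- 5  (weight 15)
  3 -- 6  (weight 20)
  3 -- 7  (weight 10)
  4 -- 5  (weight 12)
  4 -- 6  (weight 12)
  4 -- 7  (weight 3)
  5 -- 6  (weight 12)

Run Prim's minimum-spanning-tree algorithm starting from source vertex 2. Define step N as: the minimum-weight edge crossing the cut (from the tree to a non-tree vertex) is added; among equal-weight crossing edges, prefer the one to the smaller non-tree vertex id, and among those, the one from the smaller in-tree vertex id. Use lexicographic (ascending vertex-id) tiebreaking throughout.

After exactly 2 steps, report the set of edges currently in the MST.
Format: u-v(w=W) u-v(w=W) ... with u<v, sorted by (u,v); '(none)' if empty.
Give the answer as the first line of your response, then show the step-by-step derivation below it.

1-6(w=1) 2-6(w=6)

step 1: add edge 2-6 (w=6); MST = {2-6(w=6)}
step 2: add edge 1-6 (w=1); MST = {1-6(w=1) 2-6(w=6)}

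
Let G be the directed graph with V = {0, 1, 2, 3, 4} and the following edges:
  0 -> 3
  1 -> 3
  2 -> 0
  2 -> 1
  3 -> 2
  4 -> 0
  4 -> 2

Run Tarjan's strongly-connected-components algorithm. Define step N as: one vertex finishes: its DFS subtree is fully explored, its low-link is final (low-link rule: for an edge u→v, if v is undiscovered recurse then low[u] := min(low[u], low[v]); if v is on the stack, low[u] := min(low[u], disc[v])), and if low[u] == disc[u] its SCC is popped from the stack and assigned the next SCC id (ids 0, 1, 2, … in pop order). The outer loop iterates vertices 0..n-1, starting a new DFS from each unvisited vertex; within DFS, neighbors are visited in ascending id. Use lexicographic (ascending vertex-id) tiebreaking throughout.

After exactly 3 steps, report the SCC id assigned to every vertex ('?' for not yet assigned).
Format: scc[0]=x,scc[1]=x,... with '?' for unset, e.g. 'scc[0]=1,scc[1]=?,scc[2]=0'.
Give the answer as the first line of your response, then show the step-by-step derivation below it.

scc[0]=?,scc[1]=?,scc[2]=?,scc[3]=?,scc[4]=?

step 1: low=(low[0]=0,low[1]=1,low[2]=0,low[3]=1,low[4]=?); scc=(scc[0]=?,scc[1]=?,scc[2]=?,scc[3]=?,scc[4]=?)
step 2: low=(low[0]=0,low[1]=1,low[2]=0,low[3]=1,low[4]=?); scc=(scc[0]=?,scc[1]=?,scc[2]=?,scc[3]=?,scc[4]=?)
step 3: low=(low[0]=0,low[1]=1,low[2]=0,low[3]=0,low[4]=?); scc=(scc[0]=?,scc[1]=?,scc[2]=?,scc[3]=?,scc[4]=?)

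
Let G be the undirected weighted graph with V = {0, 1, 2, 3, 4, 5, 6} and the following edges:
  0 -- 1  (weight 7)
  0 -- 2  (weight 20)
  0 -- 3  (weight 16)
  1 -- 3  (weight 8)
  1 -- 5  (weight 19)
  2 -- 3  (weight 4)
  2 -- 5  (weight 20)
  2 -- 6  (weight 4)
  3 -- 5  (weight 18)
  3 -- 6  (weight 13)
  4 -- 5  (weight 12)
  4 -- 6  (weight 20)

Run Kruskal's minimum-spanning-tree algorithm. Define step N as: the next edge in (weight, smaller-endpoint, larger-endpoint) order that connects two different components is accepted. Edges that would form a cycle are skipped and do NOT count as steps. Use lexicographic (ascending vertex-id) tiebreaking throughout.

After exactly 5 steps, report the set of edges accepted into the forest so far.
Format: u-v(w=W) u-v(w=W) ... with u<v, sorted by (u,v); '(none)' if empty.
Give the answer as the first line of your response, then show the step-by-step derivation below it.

0-1(w=7) 1-3(w=8) 2-3(w=4) 2-6(w=4) 4-5(w=12)

step 1: add edge 2-3 (w=4); MST = {2-3(w=4)}
step 2: add edge 2-6 (w=4); MST = {2-3(w=4) 2-6(w=4)}
step 3: add edge 0-1 (w=7); MST = {0-1(w=7) 2-3(w=4) 2-6(w=4)}
step 4: add edge 1-3 (w=8); MST = {0-1(w=7) 1-3(w=8) 2-3(w=4) 2-6(w=4)}
step 5: add edge 4-5 (w=12); MST = {0-1(w=7) 1-3(w=8) 2-3(w=4) 2-6(w=4) 4-5(w=12)}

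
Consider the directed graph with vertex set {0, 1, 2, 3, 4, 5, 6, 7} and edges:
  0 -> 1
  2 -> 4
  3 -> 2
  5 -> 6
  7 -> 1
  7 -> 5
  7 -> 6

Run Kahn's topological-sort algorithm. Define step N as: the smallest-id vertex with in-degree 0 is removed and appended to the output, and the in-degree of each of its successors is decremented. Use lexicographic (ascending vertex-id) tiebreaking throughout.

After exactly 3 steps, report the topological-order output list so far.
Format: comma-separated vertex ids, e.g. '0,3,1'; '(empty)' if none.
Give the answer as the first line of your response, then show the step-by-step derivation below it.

0,3,2

step 1: output 0; order=[0]; indeg=(0,1,1,0,1,1,2,0)
step 2: output 3; order=[0,3]; indeg=(0,1,0,0,1,1,2,0)
step 3: output 2; order=[0,3,2]; indeg=(0,1,0,0,0,1,2,0)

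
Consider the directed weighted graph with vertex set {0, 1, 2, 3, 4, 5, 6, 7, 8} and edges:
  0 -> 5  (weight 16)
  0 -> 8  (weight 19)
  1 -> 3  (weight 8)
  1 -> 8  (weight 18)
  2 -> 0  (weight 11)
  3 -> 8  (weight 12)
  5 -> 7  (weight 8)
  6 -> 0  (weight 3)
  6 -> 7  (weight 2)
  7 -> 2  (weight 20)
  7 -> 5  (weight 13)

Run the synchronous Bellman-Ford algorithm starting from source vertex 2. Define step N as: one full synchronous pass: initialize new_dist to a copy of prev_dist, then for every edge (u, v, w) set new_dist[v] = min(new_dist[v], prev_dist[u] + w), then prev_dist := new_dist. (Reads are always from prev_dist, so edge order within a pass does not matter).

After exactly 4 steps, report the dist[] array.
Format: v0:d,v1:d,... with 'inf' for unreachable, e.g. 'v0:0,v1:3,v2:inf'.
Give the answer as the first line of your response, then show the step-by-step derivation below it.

v0:11,v1:inf,v2:0,v3:inf,v4:inf,v5:27,v6:inf,v7:35,v8:30

step 1: dist = v0:11,v1:inf,v2:0,v3:inf,v4:inf,v5:inf,v6:inf,v7:inf,v8:inf
step 2: dist = v0:11,v1:inf,v2:0,v3:inf,v4:inf,v5:27,v6:inf,v7:inf,v8:30
step 3: dist = v0:11,v1:inf,v2:0,v3:inf,v4:inf,v5:27,v6:inf,v7:35,v8:30
step 4: dist = v0:11,v1:inf,v2:0,v3:inf,v4:inf,v5:27,v6:inf,v7:35,v8:30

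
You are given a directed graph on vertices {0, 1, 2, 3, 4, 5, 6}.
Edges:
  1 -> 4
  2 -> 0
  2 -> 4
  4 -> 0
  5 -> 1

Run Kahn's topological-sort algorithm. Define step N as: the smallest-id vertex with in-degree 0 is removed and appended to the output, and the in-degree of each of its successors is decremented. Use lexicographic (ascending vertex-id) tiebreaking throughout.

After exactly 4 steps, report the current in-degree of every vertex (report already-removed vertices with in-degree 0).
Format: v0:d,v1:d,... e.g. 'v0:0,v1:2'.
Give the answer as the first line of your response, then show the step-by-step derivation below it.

v0:1,v1:0,v2:0,v3:0,v4:0,v5:0,v6:0

step 1: output 2; order=[2]; indeg=(1,1,0,0,1,0,0)
step 2: output 3; order=[2,3]; indeg=(1,1,0,0,1,0,0)
step 3: output 5; order=[2,3,5]; indeg=(1,0,0,0,1,0,0)
step 4: output 1; order=[2,3,5,1]; indeg=(1,0,0,0,0,0,0)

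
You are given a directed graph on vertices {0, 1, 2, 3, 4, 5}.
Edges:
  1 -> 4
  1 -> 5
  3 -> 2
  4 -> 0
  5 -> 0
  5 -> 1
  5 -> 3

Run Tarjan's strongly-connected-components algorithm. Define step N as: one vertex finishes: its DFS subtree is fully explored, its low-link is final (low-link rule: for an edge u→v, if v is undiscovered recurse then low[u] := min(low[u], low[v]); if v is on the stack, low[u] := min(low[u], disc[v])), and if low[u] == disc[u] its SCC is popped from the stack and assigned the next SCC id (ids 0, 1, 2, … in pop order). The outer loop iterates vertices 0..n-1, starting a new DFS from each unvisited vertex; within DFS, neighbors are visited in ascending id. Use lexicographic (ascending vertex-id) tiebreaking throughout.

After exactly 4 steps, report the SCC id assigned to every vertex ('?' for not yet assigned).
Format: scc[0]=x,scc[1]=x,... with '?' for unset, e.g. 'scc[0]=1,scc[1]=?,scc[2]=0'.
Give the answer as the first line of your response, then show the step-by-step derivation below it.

scc[0]=0,scc[1]=?,scc[2]=2,scc[3]=3,scc[4]=1,scc[5]=?

step 1: low=(low[0]=0,low[1]=?,low[2]=?,low[3]=?,low[4]=?,low[5]=?); scc=(scc[0]=0,scc[1]=?,scc[2]=?,scc[3]=?,scc[4]=?,scc[5]=?)
step 2: low=(low[0]=0,low[1]=1,low[2]=?,low[3]=?,low[4]=2,low[5]=?); scc=(scc[0]=0,scc[1]=?,scc[2]=?,scc[3]=?,scc[4]=1,scc[5]=?)
step 3: low=(low[0]=0,low[1]=1,low[2]=5,low[3]=4,low[4]=2,low[5]=1); scc=(scc[0]=0,scc[1]=?,scc[2]=2,scc[3]=?,scc[4]=1,scc[5]=?)
step 4: low=(low[0]=0,low[1]=1,low[2]=5,low[3]=4,low[4]=2,low[5]=1); scc=(scc[0]=0,scc[1]=?,scc[2]=2,scc[3]=3,scc[4]=1,scc[5]=?)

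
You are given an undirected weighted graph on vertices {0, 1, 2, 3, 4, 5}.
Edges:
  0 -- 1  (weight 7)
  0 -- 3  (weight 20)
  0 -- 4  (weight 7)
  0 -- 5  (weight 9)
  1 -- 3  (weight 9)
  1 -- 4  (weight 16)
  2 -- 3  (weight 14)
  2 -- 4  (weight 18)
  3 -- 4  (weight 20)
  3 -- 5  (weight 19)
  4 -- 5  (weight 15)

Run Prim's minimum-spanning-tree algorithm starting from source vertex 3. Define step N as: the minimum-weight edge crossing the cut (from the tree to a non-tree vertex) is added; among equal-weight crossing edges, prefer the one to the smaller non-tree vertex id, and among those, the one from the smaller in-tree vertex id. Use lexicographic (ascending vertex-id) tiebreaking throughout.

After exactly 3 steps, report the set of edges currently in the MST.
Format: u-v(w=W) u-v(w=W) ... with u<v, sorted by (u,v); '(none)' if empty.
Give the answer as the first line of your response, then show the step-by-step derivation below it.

0-1(w=7) 0-4(w=7) 1-3(w=9)

step 1: add edge 1-3 (w=9); MST = {1-3(w=9)}
step 2: add edge 0-1 (w=7); MST = {0-1(w=7) 1-3(w=9)}
step 3: add edge 0-4 (w=7); MST = {0-1(w=7) 0-4(w=7) 1-3(w=9)}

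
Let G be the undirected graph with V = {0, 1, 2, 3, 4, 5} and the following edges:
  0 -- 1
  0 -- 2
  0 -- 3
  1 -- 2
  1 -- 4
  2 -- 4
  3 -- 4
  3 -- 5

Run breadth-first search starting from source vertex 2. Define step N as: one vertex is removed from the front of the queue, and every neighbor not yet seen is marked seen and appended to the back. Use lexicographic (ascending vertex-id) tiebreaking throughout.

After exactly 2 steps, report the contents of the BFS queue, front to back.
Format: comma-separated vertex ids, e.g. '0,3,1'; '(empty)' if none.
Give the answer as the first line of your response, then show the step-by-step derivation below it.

1,4,3

step 1: dequeue 2; queue=[0,1,4]; order=2
step 2: dequeue 0; queue=[1,4,3]; order=2,0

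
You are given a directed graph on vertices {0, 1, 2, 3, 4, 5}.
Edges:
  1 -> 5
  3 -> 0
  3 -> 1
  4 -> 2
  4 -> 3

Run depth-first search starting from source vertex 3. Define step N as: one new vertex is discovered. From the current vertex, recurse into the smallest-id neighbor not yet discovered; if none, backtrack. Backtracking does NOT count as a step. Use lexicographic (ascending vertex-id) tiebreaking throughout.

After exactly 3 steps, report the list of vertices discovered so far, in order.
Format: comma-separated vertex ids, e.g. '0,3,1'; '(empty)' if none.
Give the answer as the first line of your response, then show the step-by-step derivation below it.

3,0,1

step 1: discover 3; path=3; order=3
step 2: discover 0; path=3>0; order=3,0
step 3: discover 1; path=3>1; order=3,0,1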